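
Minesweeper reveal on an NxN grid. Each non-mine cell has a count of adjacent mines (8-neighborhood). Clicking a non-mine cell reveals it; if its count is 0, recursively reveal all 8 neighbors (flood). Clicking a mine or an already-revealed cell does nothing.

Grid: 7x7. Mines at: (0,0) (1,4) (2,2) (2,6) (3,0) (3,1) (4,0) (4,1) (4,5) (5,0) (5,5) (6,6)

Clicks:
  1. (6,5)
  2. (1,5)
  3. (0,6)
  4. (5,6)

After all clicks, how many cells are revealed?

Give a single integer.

Click 1 (6,5) count=2: revealed 1 new [(6,5)] -> total=1
Click 2 (1,5) count=2: revealed 1 new [(1,5)] -> total=2
Click 3 (0,6) count=0: revealed 3 new [(0,5) (0,6) (1,6)] -> total=5
Click 4 (5,6) count=3: revealed 1 new [(5,6)] -> total=6

Answer: 6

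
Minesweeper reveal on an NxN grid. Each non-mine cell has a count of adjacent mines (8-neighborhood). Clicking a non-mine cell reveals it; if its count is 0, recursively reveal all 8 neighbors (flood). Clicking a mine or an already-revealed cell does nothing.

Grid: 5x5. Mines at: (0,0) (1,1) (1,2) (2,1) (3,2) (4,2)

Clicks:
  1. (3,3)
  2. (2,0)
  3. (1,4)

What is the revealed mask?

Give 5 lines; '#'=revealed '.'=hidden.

Click 1 (3,3) count=2: revealed 1 new [(3,3)] -> total=1
Click 2 (2,0) count=2: revealed 1 new [(2,0)] -> total=2
Click 3 (1,4) count=0: revealed 9 new [(0,3) (0,4) (1,3) (1,4) (2,3) (2,4) (3,4) (4,3) (4,4)] -> total=11

Answer: ...##
...##
#..##
...##
...##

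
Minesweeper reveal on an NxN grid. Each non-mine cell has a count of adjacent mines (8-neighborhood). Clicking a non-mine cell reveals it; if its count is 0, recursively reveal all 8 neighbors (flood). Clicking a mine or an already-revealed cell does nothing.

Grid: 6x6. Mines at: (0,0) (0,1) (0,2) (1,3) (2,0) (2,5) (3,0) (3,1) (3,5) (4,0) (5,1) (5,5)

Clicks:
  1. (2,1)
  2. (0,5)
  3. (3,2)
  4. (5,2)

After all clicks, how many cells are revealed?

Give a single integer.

Click 1 (2,1) count=3: revealed 1 new [(2,1)] -> total=1
Click 2 (0,5) count=0: revealed 4 new [(0,4) (0,5) (1,4) (1,5)] -> total=5
Click 3 (3,2) count=1: revealed 1 new [(3,2)] -> total=6
Click 4 (5,2) count=1: revealed 1 new [(5,2)] -> total=7

Answer: 7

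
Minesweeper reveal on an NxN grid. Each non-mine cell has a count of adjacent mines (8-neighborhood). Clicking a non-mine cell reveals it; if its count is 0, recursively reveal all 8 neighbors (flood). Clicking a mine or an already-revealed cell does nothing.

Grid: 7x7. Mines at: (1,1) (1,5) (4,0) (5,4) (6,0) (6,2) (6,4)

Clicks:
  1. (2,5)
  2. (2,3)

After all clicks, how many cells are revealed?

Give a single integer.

Click 1 (2,5) count=1: revealed 1 new [(2,5)] -> total=1
Click 2 (2,3) count=0: revealed 30 new [(0,2) (0,3) (0,4) (1,2) (1,3) (1,4) (2,1) (2,2) (2,3) (2,4) (2,6) (3,1) (3,2) (3,3) (3,4) (3,5) (3,6) (4,1) (4,2) (4,3) (4,4) (4,5) (4,6) (5,1) (5,2) (5,3) (5,5) (5,6) (6,5) (6,6)] -> total=31

Answer: 31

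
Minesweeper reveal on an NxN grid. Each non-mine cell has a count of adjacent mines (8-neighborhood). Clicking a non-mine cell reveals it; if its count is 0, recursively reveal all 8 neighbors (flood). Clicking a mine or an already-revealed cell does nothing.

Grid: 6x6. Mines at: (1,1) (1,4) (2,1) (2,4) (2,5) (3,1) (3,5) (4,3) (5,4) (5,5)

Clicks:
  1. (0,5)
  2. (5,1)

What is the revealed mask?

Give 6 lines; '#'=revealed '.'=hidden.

Click 1 (0,5) count=1: revealed 1 new [(0,5)] -> total=1
Click 2 (5,1) count=0: revealed 6 new [(4,0) (4,1) (4,2) (5,0) (5,1) (5,2)] -> total=7

Answer: .....#
......
......
......
###...
###...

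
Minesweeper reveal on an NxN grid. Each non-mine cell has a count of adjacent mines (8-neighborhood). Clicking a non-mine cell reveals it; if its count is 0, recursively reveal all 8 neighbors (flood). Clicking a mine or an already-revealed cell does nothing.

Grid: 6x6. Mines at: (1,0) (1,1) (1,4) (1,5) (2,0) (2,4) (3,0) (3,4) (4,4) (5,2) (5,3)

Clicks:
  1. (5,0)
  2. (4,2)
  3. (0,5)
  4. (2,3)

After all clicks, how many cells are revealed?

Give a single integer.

Answer: 7

Derivation:
Click 1 (5,0) count=0: revealed 4 new [(4,0) (4,1) (5,0) (5,1)] -> total=4
Click 2 (4,2) count=2: revealed 1 new [(4,2)] -> total=5
Click 3 (0,5) count=2: revealed 1 new [(0,5)] -> total=6
Click 4 (2,3) count=3: revealed 1 new [(2,3)] -> total=7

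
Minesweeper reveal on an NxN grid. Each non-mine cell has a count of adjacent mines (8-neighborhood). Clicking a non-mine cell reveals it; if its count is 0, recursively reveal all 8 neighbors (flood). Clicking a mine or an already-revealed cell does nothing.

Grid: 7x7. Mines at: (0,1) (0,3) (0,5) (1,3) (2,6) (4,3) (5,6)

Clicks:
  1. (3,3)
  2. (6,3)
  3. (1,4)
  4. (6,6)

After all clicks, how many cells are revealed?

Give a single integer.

Answer: 27

Derivation:
Click 1 (3,3) count=1: revealed 1 new [(3,3)] -> total=1
Click 2 (6,3) count=0: revealed 24 new [(1,0) (1,1) (1,2) (2,0) (2,1) (2,2) (3,0) (3,1) (3,2) (4,0) (4,1) (4,2) (5,0) (5,1) (5,2) (5,3) (5,4) (5,5) (6,0) (6,1) (6,2) (6,3) (6,4) (6,5)] -> total=25
Click 3 (1,4) count=3: revealed 1 new [(1,4)] -> total=26
Click 4 (6,6) count=1: revealed 1 new [(6,6)] -> total=27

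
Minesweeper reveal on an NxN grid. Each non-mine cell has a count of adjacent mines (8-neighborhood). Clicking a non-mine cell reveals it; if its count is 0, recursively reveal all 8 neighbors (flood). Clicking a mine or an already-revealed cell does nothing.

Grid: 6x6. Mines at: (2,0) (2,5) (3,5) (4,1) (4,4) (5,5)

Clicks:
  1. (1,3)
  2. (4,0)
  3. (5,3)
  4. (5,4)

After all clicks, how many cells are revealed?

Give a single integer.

Click 1 (1,3) count=0: revealed 20 new [(0,0) (0,1) (0,2) (0,3) (0,4) (0,5) (1,0) (1,1) (1,2) (1,3) (1,4) (1,5) (2,1) (2,2) (2,3) (2,4) (3,1) (3,2) (3,3) (3,4)] -> total=20
Click 2 (4,0) count=1: revealed 1 new [(4,0)] -> total=21
Click 3 (5,3) count=1: revealed 1 new [(5,3)] -> total=22
Click 4 (5,4) count=2: revealed 1 new [(5,4)] -> total=23

Answer: 23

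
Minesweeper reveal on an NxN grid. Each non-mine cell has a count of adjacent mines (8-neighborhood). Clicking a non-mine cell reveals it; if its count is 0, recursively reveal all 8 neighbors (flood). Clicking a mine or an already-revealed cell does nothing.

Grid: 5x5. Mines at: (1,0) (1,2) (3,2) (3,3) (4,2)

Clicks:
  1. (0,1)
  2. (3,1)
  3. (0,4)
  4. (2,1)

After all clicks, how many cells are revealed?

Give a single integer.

Click 1 (0,1) count=2: revealed 1 new [(0,1)] -> total=1
Click 2 (3,1) count=2: revealed 1 new [(3,1)] -> total=2
Click 3 (0,4) count=0: revealed 6 new [(0,3) (0,4) (1,3) (1,4) (2,3) (2,4)] -> total=8
Click 4 (2,1) count=3: revealed 1 new [(2,1)] -> total=9

Answer: 9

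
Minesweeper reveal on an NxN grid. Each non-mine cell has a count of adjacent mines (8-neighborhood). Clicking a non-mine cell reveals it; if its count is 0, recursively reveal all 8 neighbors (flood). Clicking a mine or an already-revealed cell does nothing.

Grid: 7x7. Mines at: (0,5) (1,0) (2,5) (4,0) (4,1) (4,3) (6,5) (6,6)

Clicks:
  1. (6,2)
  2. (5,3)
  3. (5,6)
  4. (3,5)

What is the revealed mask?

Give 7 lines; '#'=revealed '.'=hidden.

Answer: .......
.......
.......
.....#.
.......
#####.#
#####..

Derivation:
Click 1 (6,2) count=0: revealed 10 new [(5,0) (5,1) (5,2) (5,3) (5,4) (6,0) (6,1) (6,2) (6,3) (6,4)] -> total=10
Click 2 (5,3) count=1: revealed 0 new [(none)] -> total=10
Click 3 (5,6) count=2: revealed 1 new [(5,6)] -> total=11
Click 4 (3,5) count=1: revealed 1 new [(3,5)] -> total=12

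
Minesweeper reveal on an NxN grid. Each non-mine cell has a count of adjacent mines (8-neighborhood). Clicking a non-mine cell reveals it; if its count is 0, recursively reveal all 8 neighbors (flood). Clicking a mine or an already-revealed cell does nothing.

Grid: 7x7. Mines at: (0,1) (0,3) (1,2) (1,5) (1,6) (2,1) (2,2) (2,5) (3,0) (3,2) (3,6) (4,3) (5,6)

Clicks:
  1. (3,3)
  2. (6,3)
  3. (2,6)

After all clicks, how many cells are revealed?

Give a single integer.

Answer: 17

Derivation:
Click 1 (3,3) count=3: revealed 1 new [(3,3)] -> total=1
Click 2 (6,3) count=0: revealed 15 new [(4,0) (4,1) (4,2) (5,0) (5,1) (5,2) (5,3) (5,4) (5,5) (6,0) (6,1) (6,2) (6,3) (6,4) (6,5)] -> total=16
Click 3 (2,6) count=4: revealed 1 new [(2,6)] -> total=17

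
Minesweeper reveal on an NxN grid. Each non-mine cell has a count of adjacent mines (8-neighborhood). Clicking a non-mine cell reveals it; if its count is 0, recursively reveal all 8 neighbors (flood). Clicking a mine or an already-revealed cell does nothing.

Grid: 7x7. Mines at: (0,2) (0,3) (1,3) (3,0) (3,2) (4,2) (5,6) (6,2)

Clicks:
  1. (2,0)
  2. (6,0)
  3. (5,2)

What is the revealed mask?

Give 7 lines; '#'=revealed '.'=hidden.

Answer: .......
.......
#......
.......
##.....
###....
##.....

Derivation:
Click 1 (2,0) count=1: revealed 1 new [(2,0)] -> total=1
Click 2 (6,0) count=0: revealed 6 new [(4,0) (4,1) (5,0) (5,1) (6,0) (6,1)] -> total=7
Click 3 (5,2) count=2: revealed 1 new [(5,2)] -> total=8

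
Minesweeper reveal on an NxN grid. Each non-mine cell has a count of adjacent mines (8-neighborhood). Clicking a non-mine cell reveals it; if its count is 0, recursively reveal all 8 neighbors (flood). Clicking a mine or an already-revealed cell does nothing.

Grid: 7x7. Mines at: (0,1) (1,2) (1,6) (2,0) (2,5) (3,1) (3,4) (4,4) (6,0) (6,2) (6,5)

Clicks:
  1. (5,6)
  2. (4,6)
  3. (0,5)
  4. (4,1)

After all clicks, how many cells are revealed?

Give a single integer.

Click 1 (5,6) count=1: revealed 1 new [(5,6)] -> total=1
Click 2 (4,6) count=0: revealed 5 new [(3,5) (3,6) (4,5) (4,6) (5,5)] -> total=6
Click 3 (0,5) count=1: revealed 1 new [(0,5)] -> total=7
Click 4 (4,1) count=1: revealed 1 new [(4,1)] -> total=8

Answer: 8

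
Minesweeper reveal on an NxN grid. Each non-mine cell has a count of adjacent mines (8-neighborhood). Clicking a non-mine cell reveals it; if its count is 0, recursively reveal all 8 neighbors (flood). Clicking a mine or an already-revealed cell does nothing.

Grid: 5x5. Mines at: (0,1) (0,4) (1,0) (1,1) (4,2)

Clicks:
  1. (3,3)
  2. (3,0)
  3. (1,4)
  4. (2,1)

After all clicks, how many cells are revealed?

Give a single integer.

Answer: 8

Derivation:
Click 1 (3,3) count=1: revealed 1 new [(3,3)] -> total=1
Click 2 (3,0) count=0: revealed 6 new [(2,0) (2,1) (3,0) (3,1) (4,0) (4,1)] -> total=7
Click 3 (1,4) count=1: revealed 1 new [(1,4)] -> total=8
Click 4 (2,1) count=2: revealed 0 new [(none)] -> total=8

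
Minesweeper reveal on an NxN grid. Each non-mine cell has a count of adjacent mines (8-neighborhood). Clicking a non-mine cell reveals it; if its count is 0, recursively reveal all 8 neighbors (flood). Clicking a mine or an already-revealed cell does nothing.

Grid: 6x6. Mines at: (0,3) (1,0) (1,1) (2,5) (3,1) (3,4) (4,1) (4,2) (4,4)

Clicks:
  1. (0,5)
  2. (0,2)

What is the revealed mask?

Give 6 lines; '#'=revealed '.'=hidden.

Click 1 (0,5) count=0: revealed 4 new [(0,4) (0,5) (1,4) (1,5)] -> total=4
Click 2 (0,2) count=2: revealed 1 new [(0,2)] -> total=5

Answer: ..#.##
....##
......
......
......
......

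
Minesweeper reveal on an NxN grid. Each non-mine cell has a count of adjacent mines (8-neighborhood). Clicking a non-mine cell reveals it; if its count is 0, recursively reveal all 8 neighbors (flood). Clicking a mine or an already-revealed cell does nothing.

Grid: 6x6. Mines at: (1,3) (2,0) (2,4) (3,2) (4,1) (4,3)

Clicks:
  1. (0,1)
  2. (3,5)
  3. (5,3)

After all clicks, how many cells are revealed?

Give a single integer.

Answer: 8

Derivation:
Click 1 (0,1) count=0: revealed 6 new [(0,0) (0,1) (0,2) (1,0) (1,1) (1,2)] -> total=6
Click 2 (3,5) count=1: revealed 1 new [(3,5)] -> total=7
Click 3 (5,3) count=1: revealed 1 new [(5,3)] -> total=8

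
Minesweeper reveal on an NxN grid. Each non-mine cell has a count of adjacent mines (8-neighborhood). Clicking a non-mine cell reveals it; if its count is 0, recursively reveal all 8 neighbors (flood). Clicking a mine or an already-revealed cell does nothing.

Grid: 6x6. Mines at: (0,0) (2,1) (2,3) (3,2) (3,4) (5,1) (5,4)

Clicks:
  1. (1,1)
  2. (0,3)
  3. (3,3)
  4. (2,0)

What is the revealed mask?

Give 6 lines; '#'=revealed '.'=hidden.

Answer: .#####
.#####
#...##
...#..
......
......

Derivation:
Click 1 (1,1) count=2: revealed 1 new [(1,1)] -> total=1
Click 2 (0,3) count=0: revealed 11 new [(0,1) (0,2) (0,3) (0,4) (0,5) (1,2) (1,3) (1,4) (1,5) (2,4) (2,5)] -> total=12
Click 3 (3,3) count=3: revealed 1 new [(3,3)] -> total=13
Click 4 (2,0) count=1: revealed 1 new [(2,0)] -> total=14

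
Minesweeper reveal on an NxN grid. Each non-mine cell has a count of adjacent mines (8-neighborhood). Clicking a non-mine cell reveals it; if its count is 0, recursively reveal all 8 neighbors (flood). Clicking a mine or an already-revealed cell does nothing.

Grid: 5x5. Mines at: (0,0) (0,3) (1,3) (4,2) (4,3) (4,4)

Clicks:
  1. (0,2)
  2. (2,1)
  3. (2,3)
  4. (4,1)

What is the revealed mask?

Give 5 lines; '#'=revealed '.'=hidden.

Answer: ..#..
###..
####.
###..
##...

Derivation:
Click 1 (0,2) count=2: revealed 1 new [(0,2)] -> total=1
Click 2 (2,1) count=0: revealed 11 new [(1,0) (1,1) (1,2) (2,0) (2,1) (2,2) (3,0) (3,1) (3,2) (4,0) (4,1)] -> total=12
Click 3 (2,3) count=1: revealed 1 new [(2,3)] -> total=13
Click 4 (4,1) count=1: revealed 0 new [(none)] -> total=13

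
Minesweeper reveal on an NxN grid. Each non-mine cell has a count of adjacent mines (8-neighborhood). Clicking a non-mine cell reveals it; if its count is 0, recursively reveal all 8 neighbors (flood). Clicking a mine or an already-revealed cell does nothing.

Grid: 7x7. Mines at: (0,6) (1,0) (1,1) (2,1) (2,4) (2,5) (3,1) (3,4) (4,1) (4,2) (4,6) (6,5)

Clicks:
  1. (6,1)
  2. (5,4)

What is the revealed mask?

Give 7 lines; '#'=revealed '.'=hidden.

Answer: .......
.......
.......
.......
.......
#####..
#####..

Derivation:
Click 1 (6,1) count=0: revealed 10 new [(5,0) (5,1) (5,2) (5,3) (5,4) (6,0) (6,1) (6,2) (6,3) (6,4)] -> total=10
Click 2 (5,4) count=1: revealed 0 new [(none)] -> total=10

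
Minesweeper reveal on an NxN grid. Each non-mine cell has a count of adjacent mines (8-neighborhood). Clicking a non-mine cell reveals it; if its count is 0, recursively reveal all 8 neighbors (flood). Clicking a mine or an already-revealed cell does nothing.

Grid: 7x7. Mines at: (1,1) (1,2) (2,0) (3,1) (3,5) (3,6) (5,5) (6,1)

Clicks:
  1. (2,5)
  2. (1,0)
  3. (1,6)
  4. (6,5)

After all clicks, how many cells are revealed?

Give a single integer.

Answer: 14

Derivation:
Click 1 (2,5) count=2: revealed 1 new [(2,5)] -> total=1
Click 2 (1,0) count=2: revealed 1 new [(1,0)] -> total=2
Click 3 (1,6) count=0: revealed 11 new [(0,3) (0,4) (0,5) (0,6) (1,3) (1,4) (1,5) (1,6) (2,3) (2,4) (2,6)] -> total=13
Click 4 (6,5) count=1: revealed 1 new [(6,5)] -> total=14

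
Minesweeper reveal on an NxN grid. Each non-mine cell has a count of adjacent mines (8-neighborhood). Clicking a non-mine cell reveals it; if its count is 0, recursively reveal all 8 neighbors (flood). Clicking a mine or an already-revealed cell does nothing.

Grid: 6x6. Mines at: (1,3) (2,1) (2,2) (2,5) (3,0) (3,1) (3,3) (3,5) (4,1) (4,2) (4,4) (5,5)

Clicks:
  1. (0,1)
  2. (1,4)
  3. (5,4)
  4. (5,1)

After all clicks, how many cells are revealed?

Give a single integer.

Click 1 (0,1) count=0: revealed 6 new [(0,0) (0,1) (0,2) (1,0) (1,1) (1,2)] -> total=6
Click 2 (1,4) count=2: revealed 1 new [(1,4)] -> total=7
Click 3 (5,4) count=2: revealed 1 new [(5,4)] -> total=8
Click 4 (5,1) count=2: revealed 1 new [(5,1)] -> total=9

Answer: 9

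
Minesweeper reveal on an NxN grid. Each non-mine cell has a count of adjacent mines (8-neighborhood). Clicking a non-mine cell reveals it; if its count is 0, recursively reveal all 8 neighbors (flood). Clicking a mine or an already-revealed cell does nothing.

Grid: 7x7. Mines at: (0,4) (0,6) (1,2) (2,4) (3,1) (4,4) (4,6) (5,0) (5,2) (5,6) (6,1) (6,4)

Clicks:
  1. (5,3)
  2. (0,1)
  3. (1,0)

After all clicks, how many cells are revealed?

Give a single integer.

Click 1 (5,3) count=3: revealed 1 new [(5,3)] -> total=1
Click 2 (0,1) count=1: revealed 1 new [(0,1)] -> total=2
Click 3 (1,0) count=0: revealed 5 new [(0,0) (1,0) (1,1) (2,0) (2,1)] -> total=7

Answer: 7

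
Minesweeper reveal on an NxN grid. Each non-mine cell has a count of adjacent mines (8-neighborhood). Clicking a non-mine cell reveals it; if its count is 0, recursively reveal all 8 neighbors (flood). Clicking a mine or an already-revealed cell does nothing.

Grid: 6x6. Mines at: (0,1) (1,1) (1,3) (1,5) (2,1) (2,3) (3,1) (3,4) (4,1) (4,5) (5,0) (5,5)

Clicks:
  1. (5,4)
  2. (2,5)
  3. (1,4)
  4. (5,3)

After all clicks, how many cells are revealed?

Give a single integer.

Click 1 (5,4) count=2: revealed 1 new [(5,4)] -> total=1
Click 2 (2,5) count=2: revealed 1 new [(2,5)] -> total=2
Click 3 (1,4) count=3: revealed 1 new [(1,4)] -> total=3
Click 4 (5,3) count=0: revealed 5 new [(4,2) (4,3) (4,4) (5,2) (5,3)] -> total=8

Answer: 8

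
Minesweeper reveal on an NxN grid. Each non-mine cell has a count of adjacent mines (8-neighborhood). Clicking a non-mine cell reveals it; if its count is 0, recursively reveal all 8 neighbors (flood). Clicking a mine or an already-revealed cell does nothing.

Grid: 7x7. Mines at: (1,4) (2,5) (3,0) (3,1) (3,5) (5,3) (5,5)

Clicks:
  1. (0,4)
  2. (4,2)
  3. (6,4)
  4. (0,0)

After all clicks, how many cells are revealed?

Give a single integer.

Click 1 (0,4) count=1: revealed 1 new [(0,4)] -> total=1
Click 2 (4,2) count=2: revealed 1 new [(4,2)] -> total=2
Click 3 (6,4) count=2: revealed 1 new [(6,4)] -> total=3
Click 4 (0,0) count=0: revealed 12 new [(0,0) (0,1) (0,2) (0,3) (1,0) (1,1) (1,2) (1,3) (2,0) (2,1) (2,2) (2,3)] -> total=15

Answer: 15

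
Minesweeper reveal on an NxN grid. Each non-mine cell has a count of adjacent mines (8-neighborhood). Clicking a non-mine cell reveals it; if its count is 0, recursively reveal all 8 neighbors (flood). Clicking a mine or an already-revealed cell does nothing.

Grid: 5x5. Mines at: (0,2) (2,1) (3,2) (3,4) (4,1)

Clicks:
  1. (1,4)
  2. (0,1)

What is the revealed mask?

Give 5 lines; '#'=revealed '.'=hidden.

Click 1 (1,4) count=0: revealed 6 new [(0,3) (0,4) (1,3) (1,4) (2,3) (2,4)] -> total=6
Click 2 (0,1) count=1: revealed 1 new [(0,1)] -> total=7

Answer: .#.##
...##
...##
.....
.....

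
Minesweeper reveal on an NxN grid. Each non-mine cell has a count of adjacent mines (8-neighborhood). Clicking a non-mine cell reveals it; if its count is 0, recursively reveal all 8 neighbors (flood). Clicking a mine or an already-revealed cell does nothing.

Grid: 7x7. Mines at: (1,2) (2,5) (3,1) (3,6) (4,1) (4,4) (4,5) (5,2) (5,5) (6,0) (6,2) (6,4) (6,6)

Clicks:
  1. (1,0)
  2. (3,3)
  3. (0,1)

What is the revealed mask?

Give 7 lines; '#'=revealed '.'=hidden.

Click 1 (1,0) count=0: revealed 6 new [(0,0) (0,1) (1,0) (1,1) (2,0) (2,1)] -> total=6
Click 2 (3,3) count=1: revealed 1 new [(3,3)] -> total=7
Click 3 (0,1) count=1: revealed 0 new [(none)] -> total=7

Answer: ##.....
##.....
##.....
...#...
.......
.......
.......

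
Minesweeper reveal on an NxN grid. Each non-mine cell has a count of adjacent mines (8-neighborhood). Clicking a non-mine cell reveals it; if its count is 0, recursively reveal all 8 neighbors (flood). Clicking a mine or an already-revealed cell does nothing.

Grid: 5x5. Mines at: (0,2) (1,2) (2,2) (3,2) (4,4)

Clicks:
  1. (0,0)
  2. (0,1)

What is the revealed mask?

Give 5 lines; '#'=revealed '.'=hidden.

Click 1 (0,0) count=0: revealed 10 new [(0,0) (0,1) (1,0) (1,1) (2,0) (2,1) (3,0) (3,1) (4,0) (4,1)] -> total=10
Click 2 (0,1) count=2: revealed 0 new [(none)] -> total=10

Answer: ##...
##...
##...
##...
##...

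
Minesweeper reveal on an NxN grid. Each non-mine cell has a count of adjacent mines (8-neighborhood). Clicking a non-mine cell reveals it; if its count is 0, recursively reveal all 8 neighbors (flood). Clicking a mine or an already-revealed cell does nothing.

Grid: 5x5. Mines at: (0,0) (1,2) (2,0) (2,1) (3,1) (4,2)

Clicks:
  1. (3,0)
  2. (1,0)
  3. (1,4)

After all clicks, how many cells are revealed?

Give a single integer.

Answer: 12

Derivation:
Click 1 (3,0) count=3: revealed 1 new [(3,0)] -> total=1
Click 2 (1,0) count=3: revealed 1 new [(1,0)] -> total=2
Click 3 (1,4) count=0: revealed 10 new [(0,3) (0,4) (1,3) (1,4) (2,3) (2,4) (3,3) (3,4) (4,3) (4,4)] -> total=12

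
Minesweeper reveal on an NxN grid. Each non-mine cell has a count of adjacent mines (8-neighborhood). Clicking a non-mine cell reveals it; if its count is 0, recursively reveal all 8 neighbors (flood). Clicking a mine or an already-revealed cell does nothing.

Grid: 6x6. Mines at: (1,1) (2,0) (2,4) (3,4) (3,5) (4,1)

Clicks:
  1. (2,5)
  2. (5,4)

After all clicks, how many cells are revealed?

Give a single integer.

Answer: 9

Derivation:
Click 1 (2,5) count=3: revealed 1 new [(2,5)] -> total=1
Click 2 (5,4) count=0: revealed 8 new [(4,2) (4,3) (4,4) (4,5) (5,2) (5,3) (5,4) (5,5)] -> total=9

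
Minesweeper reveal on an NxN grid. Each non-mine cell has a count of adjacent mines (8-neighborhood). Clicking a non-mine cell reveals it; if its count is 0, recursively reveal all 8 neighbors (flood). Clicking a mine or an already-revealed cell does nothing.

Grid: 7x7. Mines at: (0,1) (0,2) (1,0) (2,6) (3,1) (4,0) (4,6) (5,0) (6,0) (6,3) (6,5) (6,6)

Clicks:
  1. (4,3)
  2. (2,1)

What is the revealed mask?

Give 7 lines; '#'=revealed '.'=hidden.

Click 1 (4,3) count=0: revealed 25 new [(0,3) (0,4) (0,5) (0,6) (1,2) (1,3) (1,4) (1,5) (1,6) (2,2) (2,3) (2,4) (2,5) (3,2) (3,3) (3,4) (3,5) (4,2) (4,3) (4,4) (4,5) (5,2) (5,3) (5,4) (5,5)] -> total=25
Click 2 (2,1) count=2: revealed 1 new [(2,1)] -> total=26

Answer: ...####
..#####
.#####.
..####.
..####.
..####.
.......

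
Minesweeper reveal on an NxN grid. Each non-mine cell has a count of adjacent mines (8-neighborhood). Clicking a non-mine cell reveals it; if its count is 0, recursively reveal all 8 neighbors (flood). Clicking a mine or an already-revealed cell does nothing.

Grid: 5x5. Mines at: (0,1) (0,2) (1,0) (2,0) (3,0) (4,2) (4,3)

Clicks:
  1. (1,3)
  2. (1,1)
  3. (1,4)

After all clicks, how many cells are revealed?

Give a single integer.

Click 1 (1,3) count=1: revealed 1 new [(1,3)] -> total=1
Click 2 (1,1) count=4: revealed 1 new [(1,1)] -> total=2
Click 3 (1,4) count=0: revealed 12 new [(0,3) (0,4) (1,2) (1,4) (2,1) (2,2) (2,3) (2,4) (3,1) (3,2) (3,3) (3,4)] -> total=14

Answer: 14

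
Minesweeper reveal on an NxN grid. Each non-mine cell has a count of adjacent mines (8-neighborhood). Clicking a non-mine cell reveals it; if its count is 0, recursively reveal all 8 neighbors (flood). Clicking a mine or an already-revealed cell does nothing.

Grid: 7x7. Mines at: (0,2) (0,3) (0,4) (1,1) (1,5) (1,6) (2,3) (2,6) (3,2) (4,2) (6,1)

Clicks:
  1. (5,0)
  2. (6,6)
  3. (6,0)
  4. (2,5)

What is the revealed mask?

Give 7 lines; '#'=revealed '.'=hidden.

Click 1 (5,0) count=1: revealed 1 new [(5,0)] -> total=1
Click 2 (6,6) count=0: revealed 18 new [(3,3) (3,4) (3,5) (3,6) (4,3) (4,4) (4,5) (4,6) (5,2) (5,3) (5,4) (5,5) (5,6) (6,2) (6,3) (6,4) (6,5) (6,6)] -> total=19
Click 3 (6,0) count=1: revealed 1 new [(6,0)] -> total=20
Click 4 (2,5) count=3: revealed 1 new [(2,5)] -> total=21

Answer: .......
.......
.....#.
...####
...####
#.#####
#.#####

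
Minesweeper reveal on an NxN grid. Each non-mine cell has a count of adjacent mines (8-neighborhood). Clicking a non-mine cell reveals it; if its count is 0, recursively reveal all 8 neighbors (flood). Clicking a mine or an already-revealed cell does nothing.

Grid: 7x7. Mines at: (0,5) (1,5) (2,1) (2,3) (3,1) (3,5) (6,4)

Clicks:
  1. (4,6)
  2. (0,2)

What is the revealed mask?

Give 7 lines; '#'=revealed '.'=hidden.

Click 1 (4,6) count=1: revealed 1 new [(4,6)] -> total=1
Click 2 (0,2) count=0: revealed 10 new [(0,0) (0,1) (0,2) (0,3) (0,4) (1,0) (1,1) (1,2) (1,3) (1,4)] -> total=11

Answer: #####..
#####..
.......
.......
......#
.......
.......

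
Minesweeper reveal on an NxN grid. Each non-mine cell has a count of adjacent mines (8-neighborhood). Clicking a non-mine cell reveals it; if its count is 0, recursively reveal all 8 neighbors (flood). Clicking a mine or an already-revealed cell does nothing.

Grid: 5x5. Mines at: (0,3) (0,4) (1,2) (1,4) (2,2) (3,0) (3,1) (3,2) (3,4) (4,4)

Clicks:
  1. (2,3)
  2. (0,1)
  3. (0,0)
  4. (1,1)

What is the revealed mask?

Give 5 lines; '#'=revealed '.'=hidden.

Click 1 (2,3) count=5: revealed 1 new [(2,3)] -> total=1
Click 2 (0,1) count=1: revealed 1 new [(0,1)] -> total=2
Click 3 (0,0) count=0: revealed 5 new [(0,0) (1,0) (1,1) (2,0) (2,1)] -> total=7
Click 4 (1,1) count=2: revealed 0 new [(none)] -> total=7

Answer: ##...
##...
##.#.
.....
.....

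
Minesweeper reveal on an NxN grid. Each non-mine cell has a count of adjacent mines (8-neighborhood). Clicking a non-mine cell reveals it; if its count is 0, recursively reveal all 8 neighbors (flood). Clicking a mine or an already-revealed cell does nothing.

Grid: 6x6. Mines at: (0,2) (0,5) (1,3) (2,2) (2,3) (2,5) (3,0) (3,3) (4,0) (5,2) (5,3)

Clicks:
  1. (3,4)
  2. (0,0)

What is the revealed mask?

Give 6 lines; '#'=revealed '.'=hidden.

Click 1 (3,4) count=3: revealed 1 new [(3,4)] -> total=1
Click 2 (0,0) count=0: revealed 6 new [(0,0) (0,1) (1,0) (1,1) (2,0) (2,1)] -> total=7

Answer: ##....
##....
##....
....#.
......
......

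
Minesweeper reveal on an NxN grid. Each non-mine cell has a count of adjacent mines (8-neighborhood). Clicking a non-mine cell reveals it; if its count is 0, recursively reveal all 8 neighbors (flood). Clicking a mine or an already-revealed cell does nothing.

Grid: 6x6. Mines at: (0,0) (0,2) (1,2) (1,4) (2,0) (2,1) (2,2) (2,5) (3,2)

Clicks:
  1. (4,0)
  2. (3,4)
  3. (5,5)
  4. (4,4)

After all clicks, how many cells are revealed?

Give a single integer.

Click 1 (4,0) count=0: revealed 17 new [(3,0) (3,1) (3,3) (3,4) (3,5) (4,0) (4,1) (4,2) (4,3) (4,4) (4,5) (5,0) (5,1) (5,2) (5,3) (5,4) (5,5)] -> total=17
Click 2 (3,4) count=1: revealed 0 new [(none)] -> total=17
Click 3 (5,5) count=0: revealed 0 new [(none)] -> total=17
Click 4 (4,4) count=0: revealed 0 new [(none)] -> total=17

Answer: 17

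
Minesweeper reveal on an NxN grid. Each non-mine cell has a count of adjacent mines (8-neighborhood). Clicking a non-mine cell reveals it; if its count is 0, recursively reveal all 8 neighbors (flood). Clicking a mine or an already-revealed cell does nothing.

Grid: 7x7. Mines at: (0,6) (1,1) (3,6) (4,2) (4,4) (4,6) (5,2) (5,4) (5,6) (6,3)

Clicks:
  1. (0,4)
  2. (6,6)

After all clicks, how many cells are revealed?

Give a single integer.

Click 1 (0,4) count=0: revealed 16 new [(0,2) (0,3) (0,4) (0,5) (1,2) (1,3) (1,4) (1,5) (2,2) (2,3) (2,4) (2,5) (3,2) (3,3) (3,4) (3,5)] -> total=16
Click 2 (6,6) count=1: revealed 1 new [(6,6)] -> total=17

Answer: 17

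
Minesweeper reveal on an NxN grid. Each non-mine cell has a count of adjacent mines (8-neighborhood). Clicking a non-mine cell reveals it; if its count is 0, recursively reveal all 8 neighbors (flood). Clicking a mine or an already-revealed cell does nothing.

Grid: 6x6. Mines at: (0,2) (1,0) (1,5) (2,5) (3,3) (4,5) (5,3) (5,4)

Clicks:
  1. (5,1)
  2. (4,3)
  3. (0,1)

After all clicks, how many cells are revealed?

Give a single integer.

Click 1 (5,1) count=0: revealed 12 new [(2,0) (2,1) (2,2) (3,0) (3,1) (3,2) (4,0) (4,1) (4,2) (5,0) (5,1) (5,2)] -> total=12
Click 2 (4,3) count=3: revealed 1 new [(4,3)] -> total=13
Click 3 (0,1) count=2: revealed 1 new [(0,1)] -> total=14

Answer: 14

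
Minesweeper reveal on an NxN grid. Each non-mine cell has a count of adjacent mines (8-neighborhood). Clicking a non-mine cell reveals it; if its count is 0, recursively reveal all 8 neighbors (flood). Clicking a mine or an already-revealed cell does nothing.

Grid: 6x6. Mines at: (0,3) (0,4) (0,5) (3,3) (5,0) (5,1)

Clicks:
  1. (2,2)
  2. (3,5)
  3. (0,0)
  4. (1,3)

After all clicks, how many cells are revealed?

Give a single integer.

Click 1 (2,2) count=1: revealed 1 new [(2,2)] -> total=1
Click 2 (3,5) count=0: revealed 14 new [(1,4) (1,5) (2,4) (2,5) (3,4) (3,5) (4,2) (4,3) (4,4) (4,5) (5,2) (5,3) (5,4) (5,5)] -> total=15
Click 3 (0,0) count=0: revealed 13 new [(0,0) (0,1) (0,2) (1,0) (1,1) (1,2) (2,0) (2,1) (3,0) (3,1) (3,2) (4,0) (4,1)] -> total=28
Click 4 (1,3) count=2: revealed 1 new [(1,3)] -> total=29

Answer: 29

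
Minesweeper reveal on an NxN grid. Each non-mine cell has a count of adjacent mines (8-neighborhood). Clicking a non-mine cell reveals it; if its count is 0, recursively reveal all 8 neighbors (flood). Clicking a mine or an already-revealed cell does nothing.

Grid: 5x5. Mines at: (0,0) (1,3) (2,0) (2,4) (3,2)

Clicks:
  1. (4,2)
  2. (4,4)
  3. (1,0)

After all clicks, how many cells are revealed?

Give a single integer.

Answer: 6

Derivation:
Click 1 (4,2) count=1: revealed 1 new [(4,2)] -> total=1
Click 2 (4,4) count=0: revealed 4 new [(3,3) (3,4) (4,3) (4,4)] -> total=5
Click 3 (1,0) count=2: revealed 1 new [(1,0)] -> total=6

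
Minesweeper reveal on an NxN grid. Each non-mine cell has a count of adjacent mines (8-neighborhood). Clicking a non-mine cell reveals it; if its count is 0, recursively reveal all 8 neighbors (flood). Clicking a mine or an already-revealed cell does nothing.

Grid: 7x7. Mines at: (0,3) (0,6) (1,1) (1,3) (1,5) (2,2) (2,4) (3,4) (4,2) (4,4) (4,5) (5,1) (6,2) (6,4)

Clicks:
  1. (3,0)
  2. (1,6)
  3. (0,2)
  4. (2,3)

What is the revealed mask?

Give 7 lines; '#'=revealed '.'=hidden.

Click 1 (3,0) count=0: revealed 6 new [(2,0) (2,1) (3,0) (3,1) (4,0) (4,1)] -> total=6
Click 2 (1,6) count=2: revealed 1 new [(1,6)] -> total=7
Click 3 (0,2) count=3: revealed 1 new [(0,2)] -> total=8
Click 4 (2,3) count=4: revealed 1 new [(2,3)] -> total=9

Answer: ..#....
......#
##.#...
##.....
##.....
.......
.......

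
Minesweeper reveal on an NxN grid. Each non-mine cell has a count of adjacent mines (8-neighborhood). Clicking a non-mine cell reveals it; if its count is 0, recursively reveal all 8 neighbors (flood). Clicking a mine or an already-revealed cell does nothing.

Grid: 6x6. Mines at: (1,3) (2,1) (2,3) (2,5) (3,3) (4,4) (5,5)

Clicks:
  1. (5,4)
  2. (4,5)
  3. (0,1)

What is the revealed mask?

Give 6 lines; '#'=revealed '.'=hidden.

Click 1 (5,4) count=2: revealed 1 new [(5,4)] -> total=1
Click 2 (4,5) count=2: revealed 1 new [(4,5)] -> total=2
Click 3 (0,1) count=0: revealed 6 new [(0,0) (0,1) (0,2) (1,0) (1,1) (1,2)] -> total=8

Answer: ###...
###...
......
......
.....#
....#.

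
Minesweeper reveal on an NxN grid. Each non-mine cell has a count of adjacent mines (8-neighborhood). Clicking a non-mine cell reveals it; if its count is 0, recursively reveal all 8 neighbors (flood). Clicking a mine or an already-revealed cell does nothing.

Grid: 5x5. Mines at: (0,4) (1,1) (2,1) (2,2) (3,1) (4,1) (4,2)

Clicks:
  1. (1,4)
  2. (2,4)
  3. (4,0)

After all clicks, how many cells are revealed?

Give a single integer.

Click 1 (1,4) count=1: revealed 1 new [(1,4)] -> total=1
Click 2 (2,4) count=0: revealed 7 new [(1,3) (2,3) (2,4) (3,3) (3,4) (4,3) (4,4)] -> total=8
Click 3 (4,0) count=2: revealed 1 new [(4,0)] -> total=9

Answer: 9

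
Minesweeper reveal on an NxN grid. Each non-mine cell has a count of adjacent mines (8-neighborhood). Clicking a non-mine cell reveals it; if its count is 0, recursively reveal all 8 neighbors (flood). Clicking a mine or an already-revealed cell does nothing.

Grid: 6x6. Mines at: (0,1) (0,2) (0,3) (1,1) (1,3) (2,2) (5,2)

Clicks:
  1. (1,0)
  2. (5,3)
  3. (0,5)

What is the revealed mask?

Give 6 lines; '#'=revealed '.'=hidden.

Click 1 (1,0) count=2: revealed 1 new [(1,0)] -> total=1
Click 2 (5,3) count=1: revealed 1 new [(5,3)] -> total=2
Click 3 (0,5) count=0: revealed 15 new [(0,4) (0,5) (1,4) (1,5) (2,3) (2,4) (2,5) (3,3) (3,4) (3,5) (4,3) (4,4) (4,5) (5,4) (5,5)] -> total=17

Answer: ....##
#...##
...###
...###
...###
...###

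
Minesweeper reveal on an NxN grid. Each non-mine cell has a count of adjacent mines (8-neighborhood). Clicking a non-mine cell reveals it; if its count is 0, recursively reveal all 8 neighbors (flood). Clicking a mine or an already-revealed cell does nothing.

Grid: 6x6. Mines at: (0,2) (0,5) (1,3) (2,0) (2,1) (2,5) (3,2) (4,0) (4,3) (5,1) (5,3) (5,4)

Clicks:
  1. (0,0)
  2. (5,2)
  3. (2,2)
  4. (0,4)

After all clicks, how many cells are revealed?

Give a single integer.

Click 1 (0,0) count=0: revealed 4 new [(0,0) (0,1) (1,0) (1,1)] -> total=4
Click 2 (5,2) count=3: revealed 1 new [(5,2)] -> total=5
Click 3 (2,2) count=3: revealed 1 new [(2,2)] -> total=6
Click 4 (0,4) count=2: revealed 1 new [(0,4)] -> total=7

Answer: 7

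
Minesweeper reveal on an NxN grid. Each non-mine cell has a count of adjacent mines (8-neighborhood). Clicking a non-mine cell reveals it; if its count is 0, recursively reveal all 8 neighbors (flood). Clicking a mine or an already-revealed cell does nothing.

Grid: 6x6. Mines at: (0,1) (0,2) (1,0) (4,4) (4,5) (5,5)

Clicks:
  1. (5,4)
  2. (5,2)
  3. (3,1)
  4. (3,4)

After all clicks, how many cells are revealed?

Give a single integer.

Click 1 (5,4) count=3: revealed 1 new [(5,4)] -> total=1
Click 2 (5,2) count=0: revealed 28 new [(0,3) (0,4) (0,5) (1,1) (1,2) (1,3) (1,4) (1,5) (2,0) (2,1) (2,2) (2,3) (2,4) (2,5) (3,0) (3,1) (3,2) (3,3) (3,4) (3,5) (4,0) (4,1) (4,2) (4,3) (5,0) (5,1) (5,2) (5,3)] -> total=29
Click 3 (3,1) count=0: revealed 0 new [(none)] -> total=29
Click 4 (3,4) count=2: revealed 0 new [(none)] -> total=29

Answer: 29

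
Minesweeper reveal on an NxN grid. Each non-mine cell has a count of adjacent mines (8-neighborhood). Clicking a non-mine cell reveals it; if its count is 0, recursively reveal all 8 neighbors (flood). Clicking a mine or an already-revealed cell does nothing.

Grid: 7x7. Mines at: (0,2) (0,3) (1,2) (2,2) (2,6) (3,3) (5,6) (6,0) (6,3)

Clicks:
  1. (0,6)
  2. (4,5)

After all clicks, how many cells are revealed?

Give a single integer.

Answer: 7

Derivation:
Click 1 (0,6) count=0: revealed 6 new [(0,4) (0,5) (0,6) (1,4) (1,5) (1,6)] -> total=6
Click 2 (4,5) count=1: revealed 1 new [(4,5)] -> total=7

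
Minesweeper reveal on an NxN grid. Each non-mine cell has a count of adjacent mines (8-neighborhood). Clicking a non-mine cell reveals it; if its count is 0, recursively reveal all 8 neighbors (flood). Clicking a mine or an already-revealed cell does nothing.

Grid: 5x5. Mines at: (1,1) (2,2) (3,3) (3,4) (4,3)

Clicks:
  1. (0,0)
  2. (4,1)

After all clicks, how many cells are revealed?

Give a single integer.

Answer: 9

Derivation:
Click 1 (0,0) count=1: revealed 1 new [(0,0)] -> total=1
Click 2 (4,1) count=0: revealed 8 new [(2,0) (2,1) (3,0) (3,1) (3,2) (4,0) (4,1) (4,2)] -> total=9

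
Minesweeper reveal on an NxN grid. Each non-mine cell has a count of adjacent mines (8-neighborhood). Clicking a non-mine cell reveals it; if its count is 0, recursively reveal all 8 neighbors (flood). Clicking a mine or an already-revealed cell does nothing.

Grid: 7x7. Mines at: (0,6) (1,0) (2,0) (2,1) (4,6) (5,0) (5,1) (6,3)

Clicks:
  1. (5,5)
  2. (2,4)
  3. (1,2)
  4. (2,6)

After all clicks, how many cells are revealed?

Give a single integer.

Click 1 (5,5) count=1: revealed 1 new [(5,5)] -> total=1
Click 2 (2,4) count=0: revealed 28 new [(0,1) (0,2) (0,3) (0,4) (0,5) (1,1) (1,2) (1,3) (1,4) (1,5) (1,6) (2,2) (2,3) (2,4) (2,5) (2,6) (3,2) (3,3) (3,4) (3,5) (3,6) (4,2) (4,3) (4,4) (4,5) (5,2) (5,3) (5,4)] -> total=29
Click 3 (1,2) count=1: revealed 0 new [(none)] -> total=29
Click 4 (2,6) count=0: revealed 0 new [(none)] -> total=29

Answer: 29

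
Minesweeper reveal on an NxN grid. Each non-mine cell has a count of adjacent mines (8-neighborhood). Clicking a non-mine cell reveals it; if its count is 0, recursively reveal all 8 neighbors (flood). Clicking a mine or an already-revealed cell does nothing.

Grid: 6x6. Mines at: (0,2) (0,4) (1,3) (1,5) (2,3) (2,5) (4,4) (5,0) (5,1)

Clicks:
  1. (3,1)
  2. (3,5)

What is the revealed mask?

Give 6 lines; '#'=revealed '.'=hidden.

Click 1 (3,1) count=0: revealed 14 new [(0,0) (0,1) (1,0) (1,1) (1,2) (2,0) (2,1) (2,2) (3,0) (3,1) (3,2) (4,0) (4,1) (4,2)] -> total=14
Click 2 (3,5) count=2: revealed 1 new [(3,5)] -> total=15

Answer: ##....
###...
###...
###..#
###...
......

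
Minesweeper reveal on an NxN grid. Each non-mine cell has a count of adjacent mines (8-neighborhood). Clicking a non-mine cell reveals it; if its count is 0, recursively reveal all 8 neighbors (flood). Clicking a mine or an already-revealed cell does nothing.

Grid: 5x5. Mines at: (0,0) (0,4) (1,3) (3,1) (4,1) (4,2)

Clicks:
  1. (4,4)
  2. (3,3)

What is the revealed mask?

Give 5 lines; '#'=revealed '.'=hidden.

Answer: .....
.....
...##
...##
...##

Derivation:
Click 1 (4,4) count=0: revealed 6 new [(2,3) (2,4) (3,3) (3,4) (4,3) (4,4)] -> total=6
Click 2 (3,3) count=1: revealed 0 new [(none)] -> total=6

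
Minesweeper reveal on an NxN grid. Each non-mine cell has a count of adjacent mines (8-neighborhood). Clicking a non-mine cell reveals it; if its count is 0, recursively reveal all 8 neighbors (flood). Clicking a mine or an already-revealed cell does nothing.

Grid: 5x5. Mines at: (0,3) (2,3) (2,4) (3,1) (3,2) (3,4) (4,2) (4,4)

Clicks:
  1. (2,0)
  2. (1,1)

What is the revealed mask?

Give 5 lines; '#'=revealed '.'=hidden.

Answer: ###..
###..
###..
.....
.....

Derivation:
Click 1 (2,0) count=1: revealed 1 new [(2,0)] -> total=1
Click 2 (1,1) count=0: revealed 8 new [(0,0) (0,1) (0,2) (1,0) (1,1) (1,2) (2,1) (2,2)] -> total=9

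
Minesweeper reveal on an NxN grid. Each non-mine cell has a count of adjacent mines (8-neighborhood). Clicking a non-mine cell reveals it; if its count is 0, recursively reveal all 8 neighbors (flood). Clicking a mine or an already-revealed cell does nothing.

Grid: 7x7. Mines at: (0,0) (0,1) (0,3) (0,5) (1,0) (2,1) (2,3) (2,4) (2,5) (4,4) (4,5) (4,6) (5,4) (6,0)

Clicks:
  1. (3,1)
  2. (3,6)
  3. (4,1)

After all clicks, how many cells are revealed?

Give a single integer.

Answer: 16

Derivation:
Click 1 (3,1) count=1: revealed 1 new [(3,1)] -> total=1
Click 2 (3,6) count=3: revealed 1 new [(3,6)] -> total=2
Click 3 (4,1) count=0: revealed 14 new [(3,0) (3,2) (3,3) (4,0) (4,1) (4,2) (4,3) (5,0) (5,1) (5,2) (5,3) (6,1) (6,2) (6,3)] -> total=16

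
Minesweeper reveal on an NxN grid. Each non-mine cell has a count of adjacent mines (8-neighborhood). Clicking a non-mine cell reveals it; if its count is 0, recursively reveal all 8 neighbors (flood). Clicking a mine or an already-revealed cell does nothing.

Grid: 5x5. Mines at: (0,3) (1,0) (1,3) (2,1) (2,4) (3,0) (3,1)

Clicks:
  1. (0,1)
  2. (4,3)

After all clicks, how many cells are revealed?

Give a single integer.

Click 1 (0,1) count=1: revealed 1 new [(0,1)] -> total=1
Click 2 (4,3) count=0: revealed 6 new [(3,2) (3,3) (3,4) (4,2) (4,3) (4,4)] -> total=7

Answer: 7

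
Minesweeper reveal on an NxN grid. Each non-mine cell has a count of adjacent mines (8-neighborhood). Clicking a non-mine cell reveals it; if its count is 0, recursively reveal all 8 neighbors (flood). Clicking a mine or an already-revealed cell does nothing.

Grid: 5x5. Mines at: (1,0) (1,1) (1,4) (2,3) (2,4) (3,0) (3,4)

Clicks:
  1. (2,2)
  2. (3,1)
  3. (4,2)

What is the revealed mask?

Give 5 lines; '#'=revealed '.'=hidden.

Click 1 (2,2) count=2: revealed 1 new [(2,2)] -> total=1
Click 2 (3,1) count=1: revealed 1 new [(3,1)] -> total=2
Click 3 (4,2) count=0: revealed 5 new [(3,2) (3,3) (4,1) (4,2) (4,3)] -> total=7

Answer: .....
.....
..#..
.###.
.###.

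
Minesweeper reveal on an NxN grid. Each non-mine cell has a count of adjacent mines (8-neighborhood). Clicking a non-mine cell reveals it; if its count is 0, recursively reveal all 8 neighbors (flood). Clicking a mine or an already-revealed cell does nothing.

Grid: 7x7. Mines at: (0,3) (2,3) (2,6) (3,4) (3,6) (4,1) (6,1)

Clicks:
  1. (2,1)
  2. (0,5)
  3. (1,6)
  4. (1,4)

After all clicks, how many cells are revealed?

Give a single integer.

Click 1 (2,1) count=0: revealed 12 new [(0,0) (0,1) (0,2) (1,0) (1,1) (1,2) (2,0) (2,1) (2,2) (3,0) (3,1) (3,2)] -> total=12
Click 2 (0,5) count=0: revealed 6 new [(0,4) (0,5) (0,6) (1,4) (1,5) (1,6)] -> total=18
Click 3 (1,6) count=1: revealed 0 new [(none)] -> total=18
Click 4 (1,4) count=2: revealed 0 new [(none)] -> total=18

Answer: 18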